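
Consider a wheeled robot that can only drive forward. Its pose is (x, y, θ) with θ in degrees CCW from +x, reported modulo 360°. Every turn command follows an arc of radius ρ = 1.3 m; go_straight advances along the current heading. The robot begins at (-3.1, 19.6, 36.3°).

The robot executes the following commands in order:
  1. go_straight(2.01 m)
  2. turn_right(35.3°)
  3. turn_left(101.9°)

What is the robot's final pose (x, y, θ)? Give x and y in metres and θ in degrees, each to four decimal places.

set_pose: (x, y, θ) = (-3.1000, 19.6000, 36.3000°), ρ = 1.3
go_straight(2.01): x += 2.01·cos θ, y += 2.01·sin θ → (-1.4801, 20.7899, 36.3000°)
turn_right(35.3°): centre at ρ to the right, rotate −35.3° → (-0.7332, 21.0420, 1.0000°)
turn_left(101.9°): centre at ρ to the left, rotate +101.9° → (0.5113, 22.6321, 102.9000°)

(0.5113, 22.6321, 102.9000°)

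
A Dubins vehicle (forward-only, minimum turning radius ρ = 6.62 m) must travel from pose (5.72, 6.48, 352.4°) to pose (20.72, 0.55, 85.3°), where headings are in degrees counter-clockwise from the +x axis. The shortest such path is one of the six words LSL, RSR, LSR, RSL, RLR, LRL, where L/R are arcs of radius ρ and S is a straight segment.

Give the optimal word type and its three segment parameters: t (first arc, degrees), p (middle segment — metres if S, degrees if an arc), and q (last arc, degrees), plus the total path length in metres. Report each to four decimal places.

RLR: t = 114.1020°, p = 243.8599°, q = 36.8579°, L = 45.6178 m

Let ψ = atan2(Δy, Δx) = atan2(-5.93, 15.00) = -21.5705° be the start→goal bearing.
Normalize: d = |goal − start| / ρ = 16.129628/6.62 = 2.436500, α = (θ_start − ψ) mod 360° = 13.9705° = 0.243832 rad, β = (θ_goal − ψ) mod 360° = 106.8705° = 1.865243 rad.
Common terms: sin α = 0.241423, cos α = 0.970420, sin β = 0.956963, cos β = -0.290210, cos(α−β) = -0.050593, d² = 5.936531. Work in radians in the unit-radius frame; every candidate has L = ρ·(t + p + q).
LSL: p² = 2 + d² − 2cos(α−β) + 2d(sin α − sin β) = 4.550891; p = √p² = 2.133282; φ = atan2(cos β − cos α, d + sin α − sin β) = -0.632217 rad; t = (φ − α) mod 2π = 5.407136 rad, q = (β − φ) mod 2π = 2.497460 rad → L = 6.62·(5.407136 + 2.133282 + 2.497460) = 6.62·10.037878 = 66.450751 m
RSR: p² = 2 + d² − 2cos(α−β) + 2d(sin β − sin α) = 11.524543; p = √p² = 3.394782; φ = atan2(cos α − cos β, d − sin α + sin β) = 0.380456 rad; t = (α − φ) mod 2π = 6.146562 rad, q = (φ − β) mod 2π = 4.798398 rad → L = 6.62·(6.146562 + 3.394782 + 4.798398) = 6.62·14.339741 = 94.929088 m
LSR: p² = d² − 2 + 2cos(α−β) + 2d(sin α + sin β) = 9.675079; p = √p² = 3.110479; φ = atan2(−cos α − cos β, d + sin α + sin β) − atan2(−2, p) = 0.386436 rad; t = (φ − α) mod 2π = 0.142604 rad, q = (φ − β) mod 2π = 4.804378 rad → L = 6.62·(0.142604 + 3.110479 + 4.804378) = 6.62·8.057461 = 53.340392 m
RSL: p² = d² − 2 + 2cos(α−β) − 2d(sin α + sin β) = -2.004389 < 0 → infeasible
RLR: c = (6 − d² + 2cos(α−β) + 2d(sin α − sin β))/8 = -0.440568; p = 2π − arccos c = 4.256158 rad; φ = atan2(cos α − cos β, d − sin α + sin β) = 0.380456 rad; t = (α − φ + p/2) mod 2π = 1.991455 rad, q = (α − β − t + p) mod 2π = 0.643292 rad → L = 6.62·(1.991455 + 4.256158 + 0.643292) = 6.62·6.890905 = 45.617790 m
LRL: c = (6 − d² + 2cos(α−β) − 2d(sin α − sin β))/8 = 0.431139; p = 2π − arccos c = 5.158143 rad; φ = atan2(cos β − cos α, d + sin α − sin β) = -0.632217 rad; t = (φ − α + p/2) mod 2π = 1.703023 rad, q = (β − α − t + p) mod 2π = 5.076531 rad → L = 6.62·(1.703023 + 5.158143 + 5.076531) = 6.62·11.937698 = 79.027558 m
Shortest: RLR with L = 45.617790 m ≈ 45.6178 m
Convert RLR to answer units (arcs ×180/π): t = 1.991455·180/π = 114.1020°, p = 4.256158·180/π = 243.8599°, q = 0.643292·180/π = 36.8579°, L = 45.6178 m.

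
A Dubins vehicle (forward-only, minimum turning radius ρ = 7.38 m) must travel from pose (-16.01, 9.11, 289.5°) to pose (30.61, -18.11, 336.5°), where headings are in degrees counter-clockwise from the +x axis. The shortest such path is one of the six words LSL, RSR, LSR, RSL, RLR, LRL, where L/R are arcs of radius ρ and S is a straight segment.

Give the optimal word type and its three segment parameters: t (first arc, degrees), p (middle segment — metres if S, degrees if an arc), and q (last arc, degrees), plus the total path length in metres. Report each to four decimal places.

Let ψ = atan2(Δy, Δx) = atan2(-27.22, 46.62) = -30.2794° be the start→goal bearing.
Normalize: d = |goal − start| / ρ = 53.984746/7.38 = 7.315006, α = (θ_start − ψ) mod 360° = 319.7794° = 5.581203 rad, β = (θ_goal − ψ) mod 360° = 6.7794° = 0.118322 rad.
Common terms: sin α = -0.645733, cos α = 0.763563, sin β = 0.118046, cos β = 0.993008, cos(α−β) = 0.681998, d² = 53.509316. Work in radians in the unit-radius frame; every candidate has L = ρ·(t + p + q).
LSL: p² = 2 + d² − 2cos(α−β) + 2d(sin α − sin β) = 42.971223; p = √p² = 6.555244; φ = atan2(cos β − cos α, d + sin α − sin β) = 0.035009 rad; t = (φ − α) mod 2π = 0.736992 rad, q = (β − φ) mod 2π = 0.083313 rad → L = 7.38·(0.736992 + 6.555244 + 0.083313) = 7.38·7.375549 = 54.431549 m
RSR: p² = 2 + d² − 2cos(α−β) + 2d(sin β − sin α) = 65.319416; p = √p² = 8.082043; φ = atan2(cos α − cos β, d − sin α + sin β) = -0.028393 rad; t = (α − φ) mod 2π = 5.609596 rad, q = (φ − β) mod 2π = 6.136470 rad → L = 7.38·(5.609596 + 8.082043 + 6.136470) = 7.38·19.828109 = 146.331442 m
LSR: p² = d² − 2 + 2cos(α−β) + 2d(sin α + sin β) = 45.153251; p = √p² = 6.719617; φ = atan2(−cos α − cos β, d + sin α + sin β) − atan2(−2, p) = 0.036041 rad; t = (φ − α) mod 2π = 0.738024 rad, q = (φ − β) mod 2π = 6.200904 rad → L = 7.38·(0.738024 + 6.719617 + 6.200904) = 7.38·13.658545 = 100.800061 m
RSL: p² = d² − 2 + 2cos(α−β) − 2d(sin α + sin β) = 60.593375; p = √p² = 7.784175; φ = atan2(cos α + cos β, d − sin α − sin β) − atan2(2, p) = -0.031153 rad; t = (α − φ) mod 2π = 5.612355 rad, q = (β − φ) mod 2π = 0.149475 rad → L = 7.38·(5.612355 + 7.784175 + 0.149475) = 7.38·13.546005 = 99.969514 m
RLR: c = (6 − d² + 2cos(α−β) + 2d(sin α − sin β))/8 = -7.164927, |c| > 1 → infeasible
LRL: c = (6 − d² + 2cos(α−β) − 2d(sin α − sin β))/8 = -4.371403, |c| > 1 → infeasible
Shortest: LSL with L = 54.431549 m ≈ 54.4315 m
Convert LSL to answer units (arcs ×180/π): t = 0.736992·180/π = 42.2265°, p = ρ·p = 7.38·6.555244 = 48.3777 m, q = 0.083313·180/π = 4.7735°, L = 54.4315 m.

LSL: t = 42.2265°, p = 48.3777 m, q = 4.7735°, L = 54.4315 m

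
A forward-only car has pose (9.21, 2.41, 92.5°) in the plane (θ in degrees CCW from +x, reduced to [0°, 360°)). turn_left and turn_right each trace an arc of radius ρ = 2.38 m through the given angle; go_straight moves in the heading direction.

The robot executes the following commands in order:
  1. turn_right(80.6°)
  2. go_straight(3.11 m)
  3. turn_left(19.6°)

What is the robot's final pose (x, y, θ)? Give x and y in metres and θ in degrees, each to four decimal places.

(14.8929, 5.7835, 31.5000°)

set_pose: (x, y, θ) = (9.2100, 2.4100, 92.5000°), ρ = 2.38
turn_right(80.6°): centre at ρ to the right, rotate −80.6° → (11.0970, 4.8427, 11.9000°)
go_straight(3.11): x += 3.11·cos θ, y += 3.11·sin θ → (14.1401, 5.4840, 11.9000°)
turn_left(19.6°): centre at ρ to the left, rotate +19.6° → (14.8929, 5.7835, 31.5000°)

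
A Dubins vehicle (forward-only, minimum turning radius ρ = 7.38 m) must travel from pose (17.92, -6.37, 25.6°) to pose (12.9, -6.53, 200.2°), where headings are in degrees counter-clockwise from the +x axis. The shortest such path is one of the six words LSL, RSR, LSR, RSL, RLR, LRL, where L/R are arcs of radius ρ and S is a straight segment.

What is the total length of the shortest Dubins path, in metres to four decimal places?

Let ψ = atan2(Δy, Δx) = atan2(-0.16, -5.02) = -178.1745° be the start→goal bearing.
Normalize: d = |goal − start| / ρ = 5.022549/7.38 = 0.680562, α = (θ_start − ψ) mod 360° = 203.7745° = 3.556535 rad, β = (θ_goal − ψ) mod 360° = 18.3745° = 0.320695 rad.
Common terms: sin α = -0.403137, cos α = -0.915139, sin β = 0.315226, cos β = 0.949017, cos(α−β) = -0.995562, d² = 0.463165. Work in radians in the unit-radius frame; every candidate has L = ρ·(t + p + q).
LSL: p² = 2 + d² − 2cos(α−β) + 2d(sin α − sin β) = 3.476507; p = √p² = 1.864539; φ = atan2(cos β − cos α, d + sin α − sin β) = 1.591071 rad; t = (φ − α) mod 2π = 4.317722 rad, q = (β − φ) mod 2π = 5.012809 rad → L = 7.38·(4.317722 + 1.864539 + 5.012809) = 7.38·11.195070 = 82.619613 m
RSR: p² = 2 + d² − 2cos(α−β) + 2d(sin β − sin α) = 5.432071; p = √p² = 2.330680; φ = atan2(cos α − cos β, d − sin α + sin β) = -0.927018 rad; t = (α − φ) mod 2π = 4.483553 rad, q = (φ − β) mod 2π = 5.035473 rad → L = 7.38·(4.483553 + 2.330680 + 5.035473) = 7.38·11.849706 = 87.450831 m
LSR: p² = d² − 2 + 2cos(α−β) + 2d(sin α + sin β) = -3.647617 < 0 → infeasible
RSL: p² = d² − 2 + 2cos(α−β) − 2d(sin α + sin β) = -3.408301 < 0 → infeasible
RLR: c = (6 − d² + 2cos(α−β) + 2d(sin α − sin β))/8 = 0.320991; p = 2π − arccos c = 5.039165 rad; φ = atan2(cos α − cos β, d − sin α + sin β) = -0.927018 rad; t = (α − φ + p/2) mod 2π = 0.719950 rad, q = (α − β − t + p) mod 2π = 1.271870 rad → L = 7.38·(0.719950 + 5.039165 + 1.271870) = 7.38·7.030985 = 51.888667 m
LRL: c = (6 − d² + 2cos(α−β) − 2d(sin α − sin β))/8 = 0.565437; p = 2π − arccos c = 5.313352 rad; φ = atan2(cos β − cos α, d + sin α − sin β) = 1.591071 rad; t = (φ − α + p/2) mod 2π = 0.691212 rad, q = (β − α − t + p) mod 2π = 1.386299 rad → L = 7.38·(0.691212 + 5.313352 + 1.386299) = 7.38·7.390863 = 54.544566 m
Shortest: RLR with L = 51.888667 m ≈ 51.8887 m

51.8887 m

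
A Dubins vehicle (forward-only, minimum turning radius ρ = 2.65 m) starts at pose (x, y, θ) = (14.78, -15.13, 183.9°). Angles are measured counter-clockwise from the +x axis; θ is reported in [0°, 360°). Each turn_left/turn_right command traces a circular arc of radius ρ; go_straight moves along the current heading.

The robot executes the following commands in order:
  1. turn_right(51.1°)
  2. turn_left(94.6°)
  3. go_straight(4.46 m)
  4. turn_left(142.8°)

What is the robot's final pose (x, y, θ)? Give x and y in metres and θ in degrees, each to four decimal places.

set_pose: (x, y, θ) = (14.7800, -15.1300, 183.9000°), ρ = 2.65
turn_right(51.1°): centre at ρ to the right, rotate −51.1° → (12.6554, -14.2867, 132.8000°)
turn_left(94.6°): centre at ρ to the left, rotate +94.6° → (8.7603, -14.2935, 227.4000°)
go_straight(4.46): x += 4.46·cos θ, y += 4.46·sin θ → (5.7415, -17.5764, 227.4000°)
turn_left(142.8°): centre at ρ to the left, rotate +142.8° → (8.1614, -21.9783, 370.2000° ≡ 10.2000°)

(8.1614, -21.9783, 10.2000°)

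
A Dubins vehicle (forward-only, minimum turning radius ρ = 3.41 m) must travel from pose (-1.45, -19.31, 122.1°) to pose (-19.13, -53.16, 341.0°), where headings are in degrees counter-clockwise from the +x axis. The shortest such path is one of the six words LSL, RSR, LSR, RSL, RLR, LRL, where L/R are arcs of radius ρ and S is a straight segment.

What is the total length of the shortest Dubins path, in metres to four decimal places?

44.9248 m

Let ψ = atan2(Δy, Δx) = atan2(-33.85, -17.68) = -117.5783° be the start→goal bearing.
Normalize: d = |goal − start| / ρ = 38.189068/3.41 = 11.199140, α = (θ_start − ψ) mod 360° = 239.6783° = 4.183175 rad, β = (θ_goal − ψ) mod 360° = 98.5783° = 1.720515 rad.
Common terms: sin α = -0.863204, cos α = -0.504855, sin β = 0.988813, cos β = -0.149160, cos(α−β) = -0.778243, d² = 125.420739. Work in radians in the unit-radius frame; every candidate has L = ρ·(t + p + q).
LSL: p² = 2 + d² − 2cos(α−β) + 2d(sin α − sin β) = 87.495228; p = √p² = 9.353888; φ = atan2(cos β − cos α, d + sin α − sin β) = 0.038036 rad; t = (φ − α) mod 2π = 2.138046 rad, q = (β − φ) mod 2π = 1.682480 rad → L = 3.41·(2.138046 + 9.353888 + 1.682480) = 3.41·13.174414 = 44.924752 m
RSR: p² = 2 + d² − 2cos(α−β) + 2d(sin β − sin α) = 170.459224; p = √p² = 13.056003; φ = atan2(cos α − cos β, d − sin α + sin β) = -0.027247 rad; t = (α − φ) mod 2π = 4.210422 rad, q = (φ − β) mod 2π = 4.535423 rad → L = 3.41·(4.210422 + 13.056003 + 4.535423) = 3.41·21.801848 = 74.344302 m
LSR: p² = d² − 2 + 2cos(α−β) + 2d(sin α + sin β) = 124.677679; p = √p² = 11.165916; φ = atan2(−cos α − cos β, d + sin α + sin β) − atan2(−2, p) = 0.234924 rad; t = (φ − α) mod 2π = 2.334935 rad, q = (φ − β) mod 2π = 4.797594 rad → L = 3.41·(2.334935 + 11.165916 + 4.797594) = 3.41·18.298445 = 62.397696 m
RSL: p² = d² − 2 + 2cos(α−β) − 2d(sin α + sin β) = 119.050827; p = √p² = 10.911042; φ = atan2(cos α + cos β, d − sin α − sin β) − atan2(2, p) = -0.240281 rad; t = (α − φ) mod 2π = 4.423455 rad, q = (β − φ) mod 2π = 1.960796 rad → L = 3.41·(4.423455 + 10.911042 + 1.960796) = 3.41·17.295293 = 58.976948 m
RLR: c = (6 − d² + 2cos(α−β) + 2d(sin α − sin β))/8 = -20.307403, |c| > 1 → infeasible
LRL: c = (6 − d² + 2cos(α−β) − 2d(sin α − sin β))/8 = -9.936903, |c| > 1 → infeasible
Shortest: LSL with L = 44.924752 m ≈ 44.9248 m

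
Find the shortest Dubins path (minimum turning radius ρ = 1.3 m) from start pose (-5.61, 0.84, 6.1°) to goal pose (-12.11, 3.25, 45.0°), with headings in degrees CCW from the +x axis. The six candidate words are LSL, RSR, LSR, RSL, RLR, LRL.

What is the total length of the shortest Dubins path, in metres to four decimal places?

12.9936 m

Let ψ = atan2(Δy, Δx) = atan2(2.41, -6.50) = 159.6568° be the start→goal bearing.
Normalize: d = |goal − start| / ρ = 6.932395/1.3 = 5.332612, α = (θ_start − ψ) mod 360° = 206.4432° = 3.603114 rad, β = (θ_goal − ψ) mod 360° = 245.3432° = 4.282047 rad.
Common terms: sin α = -0.445311, cos α = -0.895376, sin β = -0.908823, cos β = -0.417181, cos(α−β) = 0.778243, d² = 28.436746. Work in radians in the unit-radius frame; every candidate has L = ρ·(t + p + q).
LSL: p² = 2 + d² − 2cos(α−β) + 2d(sin α − sin β) = 33.823722; p = √p² = 5.815817; φ = atan2(cos β − cos α, d + sin α − sin β) = 0.082316 rad; t = (φ − α) mod 2π = 2.762387 rad, q = (β − φ) mod 2π = 4.199731 rad → L = 1.3·(2.762387 + 5.815817 + 4.199731) = 1.3·12.777935 = 16.611315 m
RSR: p² = 2 + d² − 2cos(α−β) + 2d(sin β − sin α) = 23.936797; p = √p² = 4.892525; φ = atan2(cos α − cos β, d − sin α + sin β) = -0.097896 rad; t = (α − φ) mod 2π = 3.701010 rad, q = (φ − β) mod 2π = 1.903242 rad → L = 1.3·(3.701010 + 4.892525 + 1.903242) = 1.3·10.496777 = 13.645810 m
LSR: p² = d² − 2 + 2cos(α−β) + 2d(sin α + sin β) = 13.551090; p = √p² = 3.681180; φ = atan2(−cos α − cos β, d + sin α + sin β) − atan2(−2, p) = 0.816358 rad; t = (φ − α) mod 2π = 3.496429 rad, q = (φ − β) mod 2π = 2.817496 rad → L = 1.3·(3.496429 + 3.681180 + 2.817496) = 1.3·9.995106 = 12.993638 m
RSL: p² = d² − 2 + 2cos(α−β) − 2d(sin α + sin β) = 42.435374; p = √p² = 6.514244; φ = atan2(cos α + cos β, d − sin α − sin β) − atan2(2, p) = -0.491712 rad; t = (α − φ) mod 2π = 4.094826 rad, q = (β − φ) mod 2π = 4.773759 rad → L = 1.3·(4.094826 + 6.514244 + 4.773759) = 1.3·15.382830 = 19.997679 m
RLR: c = (6 − d² + 2cos(α−β) + 2d(sin α − sin β))/8 = -1.992100, |c| > 1 → infeasible
LRL: c = (6 − d² + 2cos(α−β) − 2d(sin α − sin β))/8 = -3.227965, |c| > 1 → infeasible
Shortest: LSR with L = 12.993638 m ≈ 12.9936 m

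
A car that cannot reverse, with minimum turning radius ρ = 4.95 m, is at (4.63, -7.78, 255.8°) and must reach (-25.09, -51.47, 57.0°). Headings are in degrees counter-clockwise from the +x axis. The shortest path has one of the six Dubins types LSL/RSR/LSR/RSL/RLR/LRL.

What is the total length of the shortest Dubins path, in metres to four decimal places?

Let ψ = atan2(Δy, Δx) = atan2(-43.69, -29.72) = -124.2254° be the start→goal bearing.
Normalize: d = |goal − start| / ρ = 52.840273/4.95 = 10.674803, α = (θ_start − ψ) mod 360° = 20.0254° = 0.349509 rad, β = (θ_goal − ψ) mod 360° = 181.2254° = 3.162980 rad.
Common terms: sin α = 0.342436, cos α = 0.939541, sin β = -0.021385, cos β = -0.999771, cos(α−β) = -0.946649, d² = 113.951413. Work in radians in the unit-radius frame; every candidate has L = ρ·(t + p + q).
LSL: p² = 2 + d² − 2cos(α−β) + 2d(sin α − sin β) = 125.612165; p = √p² = 11.207683; φ = atan2(cos β − cos α, d + sin α − sin β) = -0.173909 rad; t = (φ − α) mod 2π = 5.759767 rad, q = (β − φ) mod 2π = 3.336889 rad → L = 4.95·(5.759767 + 11.207683 + 3.336889) = 4.95·20.304339 = 100.506480 m
RSR: p² = 2 + d² − 2cos(α−β) + 2d(sin β − sin α) = 110.077259; p = √p² = 10.491771; φ = atan2(cos α − cos β, d − sin α + sin β) = 0.185910 rad; t = (α − φ) mod 2π = 0.163599 rad, q = (φ − β) mod 2π = 3.306116 rad → L = 4.95·(0.163599 + 10.491771 + 3.306116) = 4.95·13.961486 = 69.109353 m
LSR: p² = d² − 2 + 2cos(α−β) + 2d(sin α + sin β) = 116.912428; p = √p² = 10.812605; φ = atan2(−cos α − cos β, d + sin α + sin β) − atan2(−2, p) = 0.188380 rad; t = (φ − α) mod 2π = 6.122056 rad, q = (φ − β) mod 2π = 3.308585 rad → L = 4.95·(6.122056 + 10.812605 + 3.308585) = 4.95·20.243246 = 100.204069 m
RSL: p² = d² − 2 + 2cos(α−β) − 2d(sin α + sin β) = 103.203801; p = √p² = 10.158927; φ = atan2(cos α + cos β, d − sin α − sin β) − atan2(2, p) = -0.200202 rad; t = (α − φ) mod 2π = 0.549711 rad, q = (β − φ) mod 2π = 3.363182 rad → L = 4.95·(0.549711 + 10.158927 + 3.363182) = 4.95·14.071821 = 69.655512 m
RLR: c = (6 − d² + 2cos(α−β) + 2d(sin α − sin β))/8 = -12.759657, |c| > 1 → infeasible
LRL: c = (6 − d² + 2cos(α−β) − 2d(sin α − sin β))/8 = -14.701521, |c| > 1 → infeasible
Shortest: RSR with L = 69.109353 m ≈ 69.1094 m

69.1094 m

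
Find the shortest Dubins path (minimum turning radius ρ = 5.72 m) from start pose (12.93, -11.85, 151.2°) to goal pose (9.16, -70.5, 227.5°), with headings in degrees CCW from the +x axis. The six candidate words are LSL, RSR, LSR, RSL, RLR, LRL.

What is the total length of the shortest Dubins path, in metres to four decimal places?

Let ψ = atan2(Δy, Δx) = atan2(-58.65, -3.77) = -93.6779° be the start→goal bearing.
Normalize: d = |goal − start| / ρ = 58.771042/5.72 = 10.274658, α = (θ_start − ψ) mod 360° = 244.8779° = 4.273925 rad, β = (θ_goal − ψ) mod 360° = 321.1779° = 5.605612 rad.
Common terms: sin α = -0.905405, cos α = -0.424549, sin β = -0.626904, cos β = 0.779096, cos(α−β) = 0.236838, d² = 105.568591. Work in radians in the unit-radius frame; every candidate has L = ρ·(t + p + q).
LSL: p² = 2 + d² − 2cos(α−β) + 2d(sin α − sin β) = 101.371919; p = √p² = 10.068362; φ = atan2(cos β − cos α, d + sin α − sin β) = 0.119834 rad; t = (φ − α) mod 2π = 2.129094 rad, q = (β − φ) mod 2π = 5.485778 rad → L = 5.72·(2.129094 + 10.068362 + 5.485778) = 5.72·17.683234 = 101.148097 m
RSR: p² = 2 + d² − 2cos(α−β) + 2d(sin β − sin α) = 112.817911; p = √p² = 10.621578; φ = atan2(cos α − cos β, d − sin α + sin β) = -0.113565 rad; t = (α − φ) mod 2π = 4.387490 rad, q = (φ − β) mod 2π = 0.564009 rad → L = 5.72·(4.387490 + 10.621578 + 0.564009) = 5.72·15.573077 = 89.077999 m
LSR: p² = d² − 2 + 2cos(α−β) + 2d(sin α + sin β) = 72.554356; p = √p² = 8.517884; φ = atan2(−cos α − cos β, d + sin α + sin β) − atan2(−2, p) = 0.190090 rad; t = (φ − α) mod 2π = 2.199349 rad, q = (φ − β) mod 2π = 0.867663 rad → L = 5.72·(2.199349 + 8.517884 + 0.867663) = 5.72·11.584897 = 66.265611 m
RSL: p² = d² − 2 + 2cos(α−β) − 2d(sin α + sin β) = 135.530180; p = √p² = 11.641743; φ = atan2(cos α + cos β, d − sin α − sin β) − atan2(2, p) = -0.140115 rad; t = (α − φ) mod 2π = 4.414041 rad, q = (β − φ) mod 2π = 5.745727 rad → L = 5.72·(4.414041 + 11.641743 + 5.745727) = 5.72·21.801510 = 124.704640 m
RLR: c = (6 − d² + 2cos(α−β) + 2d(sin α − sin β))/8 = -13.102239, |c| > 1 → infeasible
LRL: c = (6 − d² + 2cos(α−β) − 2d(sin α − sin β))/8 = -11.671490, |c| > 1 → infeasible
Shortest: LSR with L = 66.265611 m ≈ 66.2656 m

66.2656 m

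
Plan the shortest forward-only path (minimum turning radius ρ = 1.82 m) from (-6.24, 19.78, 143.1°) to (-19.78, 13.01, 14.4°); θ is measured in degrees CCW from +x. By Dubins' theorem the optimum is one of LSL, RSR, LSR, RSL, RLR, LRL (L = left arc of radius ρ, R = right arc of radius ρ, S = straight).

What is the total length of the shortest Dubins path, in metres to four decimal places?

20.7271 m

Let ψ = atan2(Δy, Δx) = atan2(-6.77, -13.54) = -153.4349° be the start→goal bearing.
Normalize: d = |goal − start| / ρ = 15.138180/1.82 = 8.317681, α = (θ_start − ψ) mod 360° = 296.5349° = 5.175511 rad, β = (θ_goal − ψ) mod 360° = 167.8349° = 2.929272 rad.
Common terms: sin α = -0.894662, cos α = 0.446744, sin β = 0.210729, cos β = -0.977545, cos(α−β) = -0.625243, d² = 69.183824. Work in radians in the unit-radius frame; every candidate has L = ρ·(t + p + q).
LSL: p² = 2 + d² − 2cos(α−β) + 2d(sin α − sin β) = 54.045736; p = √p² = 7.351581; φ = atan2(cos β − cos α, d + sin α − sin β) = -0.194972 rad; t = (φ − α) mod 2π = 0.912702 rad, q = (β − φ) mod 2π = 3.124244 rad → L = 1.82·(0.912702 + 7.351581 + 3.124244) = 1.82·11.388527 = 20.727119 m
RSR: p² = 2 + d² − 2cos(α−β) + 2d(sin β − sin α) = 90.822883; p = √p² = 9.530104; φ = atan2(cos α − cos β, d − sin α + sin β) = 0.150014 rad; t = (α − φ) mod 2π = 5.025498 rad, q = (φ − β) mod 2π = 3.503926 rad → L = 1.82·(5.025498 + 9.530104 + 3.503926) = 1.82·18.059528 = 32.868341 m
LSR: p² = d² − 2 + 2cos(α−β) + 2d(sin α + sin β) = 54.555858; p = √p² = 7.386194; φ = atan2(−cos α − cos β, d + sin α + sin β) − atan2(−2, p) = 0.333856 rad; t = (φ − α) mod 2π = 1.441530 rad, q = (φ − β) mod 2π = 3.687769 rad → L = 1.82·(1.441530 + 7.386194 + 3.687769) = 1.82·12.515493 = 22.778197 m
RSL: p² = d² − 2 + 2cos(α−β) − 2d(sin α + sin β) = 77.310820; p = √p² = 8.792657; φ = atan2(cos α + cos β, d − sin α − sin β) − atan2(2, p) = -0.282556 rad; t = (α − φ) mod 2π = 5.458067 rad, q = (β − φ) mod 2π = 3.211829 rad → L = 1.82·(5.458067 + 8.792657 + 3.211829) = 1.82·17.462553 = 31.781847 m
RLR: c = (6 − d² + 2cos(α−β) + 2d(sin α − sin β))/8 = -10.352860, |c| > 1 → infeasible
LRL: c = (6 − d² + 2cos(α−β) − 2d(sin α − sin β))/8 = -5.755717, |c| > 1 → infeasible
Shortest: LSL with L = 20.727119 m ≈ 20.7271 m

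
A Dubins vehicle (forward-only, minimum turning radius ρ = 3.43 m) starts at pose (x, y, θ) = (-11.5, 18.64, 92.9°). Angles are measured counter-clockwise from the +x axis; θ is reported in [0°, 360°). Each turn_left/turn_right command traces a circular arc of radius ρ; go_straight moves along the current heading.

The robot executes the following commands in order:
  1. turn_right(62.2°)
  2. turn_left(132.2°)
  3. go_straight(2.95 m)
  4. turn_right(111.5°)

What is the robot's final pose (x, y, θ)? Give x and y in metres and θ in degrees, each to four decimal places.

set_pose: (x, y, θ) = (-11.5000, 18.6400, 92.9000°), ρ = 3.43
turn_right(62.2°): centre at ρ to the right, rotate −62.2° → (-9.8256, 21.7628, 30.7000°)
turn_left(132.2°): centre at ρ to the left, rotate +132.2° → (-10.5682, 27.9905, 162.9000°)
go_straight(2.95): x += 2.95·cos θ, y += 2.95·sin θ → (-13.3877, 28.8579, 162.9000°)
turn_right(111.5°): centre at ρ to the right, rotate −111.5° → (-15.0598, 34.2762, 51.4000°)

(-15.0598, 34.2762, 51.4000°)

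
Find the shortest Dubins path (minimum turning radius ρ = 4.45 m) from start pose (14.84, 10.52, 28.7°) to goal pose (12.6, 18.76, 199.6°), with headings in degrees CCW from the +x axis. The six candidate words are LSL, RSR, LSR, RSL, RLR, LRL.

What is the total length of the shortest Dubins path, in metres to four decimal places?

Let ψ = atan2(Δy, Δx) = atan2(8.24, -2.24) = 105.2080° be the start→goal bearing.
Normalize: d = |goal − start| / ρ = 8.539040/4.45 = 1.918885, α = (θ_start − ψ) mod 360° = 283.4920° = 4.947868 rad, β = (θ_goal − ψ) mod 360° = 94.3920° = 1.647451 rad.
Common terms: sin α = -0.972403, cos α = 0.233309, sin β = 0.997064, cos β = -0.076579, cos(α−β) = -0.987414, d² = 3.682121. Work in radians in the unit-radius frame; every candidate has L = ρ·(t + p + q).
LSL: p² = 2 + d² − 2cos(α−β) + 2d(sin α − sin β) = 0.098589; p = √p² = 0.313989; φ = atan2(cos β − cos α, d + sin α − sin β) = -1.732592 rad; t = (φ − α) mod 2π = 5.885910 rad, q = (β − φ) mod 2π = 3.380043 rad → L = 4.45·(5.885910 + 0.313989 + 3.380043) = 4.45·9.579942 = 42.630741 m
RSR: p² = 2 + d² − 2cos(α−β) + 2d(sin β − sin α) = 15.215308; p = √p² = 3.900680; φ = atan2(cos α − cos β, d − sin α + sin β) = 0.079528 rad; t = (α − φ) mod 2π = 4.868340 rad, q = (φ − β) mod 2π = 4.715263 rad → L = 4.45·(4.868340 + 3.900680 + 4.715263) = 4.45·13.484283 = 60.005061 m
LSR: p² = d² − 2 + 2cos(α−β) + 2d(sin α + sin β) = -0.198064 < 0 → infeasible
RSL: p² = d² − 2 + 2cos(α−β) − 2d(sin α + sin β) = -0.387349 < 0 → infeasible
RLR: c = (6 − d² + 2cos(α−β) + 2d(sin α − sin β))/8 = -0.901914; p = 2π − arccos c = 3.588209 rad; φ = atan2(cos α − cos β, d − sin α + sin β) = 0.079528 rad; t = (α − φ + p/2) mod 2π = 0.379259 rad, q = (α − β − t + p) mod 2π = 0.226183 rad → L = 4.45·(0.379259 + 3.588209 + 0.226183) = 4.45·4.193651 = 18.661748 m
LRL: c = (6 − d² + 2cos(α−β) − 2d(sin α − sin β))/8 = 0.987676; p = 2π − arccos c = 6.126029 rad; φ = atan2(cos β − cos α, d + sin α − sin β) = -1.732592 rad; t = (φ − α + p/2) mod 2π = 2.665739 rad, q = (β − α − t + p) mod 2π = 0.159872 rad → L = 4.45·(2.665739 + 6.126029 + 0.159872) = 4.45·8.951641 = 39.834801 m
Shortest: RLR with L = 18.661748 m ≈ 18.6617 m

18.6617 m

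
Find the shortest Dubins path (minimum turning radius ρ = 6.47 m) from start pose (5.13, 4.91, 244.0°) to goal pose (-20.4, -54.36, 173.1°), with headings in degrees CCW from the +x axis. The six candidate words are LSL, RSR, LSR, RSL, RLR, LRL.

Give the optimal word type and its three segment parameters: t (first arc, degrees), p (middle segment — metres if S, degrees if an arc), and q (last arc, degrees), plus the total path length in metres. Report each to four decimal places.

Let ψ = atan2(Δy, Δx) = atan2(-59.27, -25.53) = -113.3035° be the start→goal bearing.
Normalize: d = |goal − start| / ρ = 64.534594/6.47 = 9.974435, α = (θ_start − ψ) mod 360° = 357.3035° = 6.236123 rad, β = (θ_goal − ψ) mod 360° = 286.4035° = 4.998684 rad.
Common terms: sin α = -0.047045, cos α = 0.998893, sin β = -0.959297, cos β = 0.282400, cos(α−β) = 0.327218, d² = 99.489352. Work in radians in the unit-radius frame; every candidate has L = ρ·(t + p + q).
LSL: p² = 2 + d² − 2cos(α−β) + 2d(sin α − sin β) = 119.033301; p = √p² = 10.910238; φ = atan2(cos β − cos α, d + sin α − sin β) = -0.065719 rad; t = (φ − α) mod 2π = 6.264529 rad, q = (β − φ) mod 2π = 5.064403 rad → L = 6.47·(6.264529 + 10.910238 + 5.064403) = 6.47·22.239171 = 143.887433 m
RSR: p² = 2 + d² − 2cos(α−β) + 2d(sin β − sin α) = 82.636531; p = √p² = 9.090464; φ = atan2(cos α − cos β, d − sin α + sin β) = 0.078900 rad; t = (α − φ) mod 2π = 6.157223 rad, q = (φ − β) mod 2π = 1.363401 rad → L = 6.47·(6.157223 + 9.090464 + 1.363401) = 6.47·16.611087 = 107.473736 m
LSR: p² = d² − 2 + 2cos(α−β) + 2d(sin α + sin β) = 78.068404; p = √p² = 8.835633; φ = atan2(−cos α − cos β, d + sin α + sin β) − atan2(−2, p) = 0.080693 rad; t = (φ − α) mod 2π = 0.127756 rad, q = (φ − β) mod 2π = 1.365194 rad → L = 6.47·(0.127756 + 8.835633 + 1.365194) = 6.47·10.328582 = 66.825926 m
RSL: p² = d² − 2 + 2cos(α−β) − 2d(sin α + sin β) = 118.219171; p = √p² = 10.872864; φ = atan2(cos α + cos β, d − sin α − sin β) − atan2(2, p) = -0.065751 rad; t = (α − φ) mod 2π = 0.018688 rad, q = (β − φ) mod 2π = 5.064435 rad → L = 6.47·(0.018688 + 10.872864 + 5.064435) = 6.47·15.955987 = 103.235238 m
RLR: c = (6 − d² + 2cos(α−β) + 2d(sin α − sin β))/8 = -9.329566, |c| > 1 → infeasible
LRL: c = (6 − d² + 2cos(α−β) − 2d(sin α − sin β))/8 = -13.879163, |c| > 1 → infeasible
Shortest: LSR with L = 66.825926 m ≈ 66.8259 m
Convert LSR to answer units (arcs ×180/π): t = 0.127756·180/π = 7.3199°, p = ρ·p = 6.47·8.835633 = 57.1665 m, q = 1.365194·180/π = 78.2199°, L = 66.8259 m.

LSR: t = 7.3199°, p = 57.1665 m, q = 78.2199°, L = 66.8259 m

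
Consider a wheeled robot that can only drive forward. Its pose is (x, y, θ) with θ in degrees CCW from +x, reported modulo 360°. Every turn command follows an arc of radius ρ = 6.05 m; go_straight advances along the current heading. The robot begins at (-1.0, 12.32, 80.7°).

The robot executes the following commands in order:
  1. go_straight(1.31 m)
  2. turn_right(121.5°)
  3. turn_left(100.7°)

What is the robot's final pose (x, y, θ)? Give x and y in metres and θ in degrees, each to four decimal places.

(18.3227, 18.7606, 59.9000°)

set_pose: (x, y, θ) = (-1.0000, 12.3200, 80.7000°), ρ = 6.05
go_straight(1.31): x += 1.31·cos θ, y += 1.31·sin θ → (-0.7883, 13.6128, 80.7000°)
turn_right(121.5°): centre at ρ to the right, rotate −121.5° → (9.1354, 17.2149, -40.8000° ≡ 319.2000°)
turn_left(100.7°): centre at ρ to the left, rotate +100.7° → (18.3227, 18.7606, 419.9000° ≡ 59.9000°)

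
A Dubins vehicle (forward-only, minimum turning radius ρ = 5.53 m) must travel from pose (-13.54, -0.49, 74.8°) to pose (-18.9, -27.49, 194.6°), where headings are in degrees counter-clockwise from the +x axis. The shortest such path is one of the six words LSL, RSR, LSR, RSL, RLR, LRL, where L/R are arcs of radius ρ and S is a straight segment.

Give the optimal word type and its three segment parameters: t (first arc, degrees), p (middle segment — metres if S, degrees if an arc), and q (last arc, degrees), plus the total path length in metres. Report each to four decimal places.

RSR: t = 195.7038°, p = 23.5407 m, q = 44.4962°, L = 46.7240 m

Let ψ = atan2(Δy, Δx) = atan2(-27.00, -5.36) = -101.2283° be the start→goal bearing.
Normalize: d = |goal − start| / ρ = 27.526889/5.53 = 4.977738, α = (θ_start − ψ) mod 360° = 176.0283° = 3.072273 rad, β = (θ_goal − ψ) mod 360° = 295.8283° = 5.163178 rad.
Common terms: sin α = 0.069264, cos α = -0.997598, sin β = -0.900104, cos β = 0.435676, cos(α−β) = -0.496974, d² = 24.777871. Work in radians in the unit-radius frame; every candidate has L = ρ·(t + p + q).
LSL: p² = 2 + d² − 2cos(α−β) + 2d(sin α − sin β) = 37.422335; p = √p² = 6.117380; φ = atan2(cos β − cos α, d + sin α − sin β) = 0.236494 rad; t = (φ − α) mod 2π = 3.447406 rad, q = (β − φ) mod 2π = 4.926684 rad → L = 5.53·(3.447406 + 6.117380 + 4.926684) = 5.53·14.491469 = 80.137826 m
RSR: p² = 2 + d² − 2cos(α−β) + 2d(sin β − sin α) = 18.121304; p = √p² = 4.256912; φ = atan2(cos α − cos β, d − sin α + sin β) = -0.343403 rad; t = (α − φ) mod 2π = 3.415676 rad, q = (φ − β) mod 2π = 0.776605 rad → L = 5.53·(3.415676 + 4.256912 + 0.776605) = 5.53·8.449193 = 46.724039 m
LSR: p² = d² − 2 + 2cos(α−β) + 2d(sin α + sin β) = 13.512518; p = √p² = 3.675938; φ = atan2(−cos α − cos β, d + sin α + sin β) − atan2(−2, p) = 0.632970 rad; t = (φ − α) mod 2π = 3.843882 rad, q = (φ − β) mod 2π = 1.752978 rad → L = 5.53·(3.843882 + 3.675938 + 1.752978) = 5.53·9.272797 = 51.278568 m
RSL: p² = d² − 2 + 2cos(α−β) − 2d(sin α + sin β) = 30.055329; p = √p² = 5.482274; φ = atan2(cos α + cos β, d − sin α − sin β) − atan2(2, p) = -0.446249 rad; t = (α − φ) mod 2π = 3.518522 rad, q = (β − φ) mod 2π = 5.609427 rad → L = 5.53·(3.518522 + 5.482274 + 5.609427) = 5.53·14.610223 = 80.794535 m
RLR: c = (6 − d² + 2cos(α−β) + 2d(sin α − sin β))/8 = -1.265163, |c| > 1 → infeasible
LRL: c = (6 − d² + 2cos(α−β) − 2d(sin α − sin β))/8 = -3.677792, |c| > 1 → infeasible
Shortest: RSR with L = 46.724039 m ≈ 46.7240 m
Convert RSR to answer units (arcs ×180/π): t = 3.415676·180/π = 195.7038°, p = ρ·p = 5.53·4.256912 = 23.5407 m, q = 0.776605·180/π = 44.4962°, L = 46.7240 m.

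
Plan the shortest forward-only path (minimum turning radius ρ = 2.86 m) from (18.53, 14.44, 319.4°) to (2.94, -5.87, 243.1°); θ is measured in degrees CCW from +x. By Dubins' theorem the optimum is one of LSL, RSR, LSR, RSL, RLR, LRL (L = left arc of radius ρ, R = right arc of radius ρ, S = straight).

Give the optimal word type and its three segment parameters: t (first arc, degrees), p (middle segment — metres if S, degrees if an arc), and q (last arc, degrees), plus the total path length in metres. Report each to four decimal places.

Let ψ = atan2(Δy, Δx) = atan2(-20.31, -15.59) = -127.5099° be the start→goal bearing.
Normalize: d = |goal − start| / ρ = 25.603597/2.86 = 8.952307, α = (θ_start − ψ) mod 360° = 86.9099° = 1.516864 rad, β = (θ_goal − ψ) mod 360° = 10.6099° = 0.185178 rad.
Common terms: sin α = 0.998546, cos α = 0.053906, sin β = 0.184122, cos β = 0.982903, cos(α−β) = 0.236838, d² = 80.143797. Work in radians in the unit-radius frame; every candidate has L = ρ·(t + p + q).
LSL: p² = 2 + d² − 2cos(α−β) + 2d(sin α − sin β) = 96.252076; p = √p² = 9.810814; φ = atan2(cos β − cos α, d + sin α − sin β) = 0.094833 rad; t = (φ − α) mod 2π = 4.861154 rad, q = (β − φ) mod 2π = 0.090345 rad → L = 2.86·(4.861154 + 9.810814 + 0.090345) = 2.86·14.762313 = 42.220216 m
RSR: p² = 2 + d² − 2cos(α−β) + 2d(sin β − sin α) = 67.088165; p = √p² = 8.190737; φ = atan2(cos α − cos β, d − sin α + sin β) = -0.113665 rad; t = (α − φ) mod 2π = 1.630529 rad, q = (φ − β) mod 2π = 5.984342 rad → L = 2.86·(1.630529 + 8.190737 + 5.984342) = 2.86·15.805608 = 45.204039 m
LSR: p² = d² − 2 + 2cos(α−β) + 2d(sin α + sin β) = 99.792679; p = √p² = 9.989629; φ = atan2(−cos α − cos β, d + sin α + sin β) − atan2(−2, p) = 0.095650 rad; t = (φ − α) mod 2π = 4.861971 rad, q = (φ − β) mod 2π = 6.193657 rad → L = 2.86·(4.861971 + 9.989629 + 6.193657) = 2.86·21.045256 = 60.189433 m
RSL: p² = d² − 2 + 2cos(α−β) − 2d(sin α + sin β) = 57.442267; p = √p² = 7.579068; φ = atan2(cos α + cos β, d − sin α − sin β) − atan2(2, p) = -0.125343 rad; t = (α − φ) mod 2π = 1.642208 rad, q = (β − φ) mod 2π = 0.310521 rad → L = 2.86·(1.642208 + 7.579068 + 0.310521) = 2.86·9.531797 = 27.260939 m
RLR: c = (6 − d² + 2cos(α−β) + 2d(sin α − sin β))/8 = -7.386021, |c| > 1 → infeasible
LRL: c = (6 − d² + 2cos(α−β) − 2d(sin α − sin β))/8 = -11.031509, |c| > 1 → infeasible
Shortest: RSL with L = 27.260939 m ≈ 27.2609 m
Convert RSL to answer units (arcs ×180/π): t = 1.642208·180/π = 94.0916°, p = ρ·p = 2.86·7.579068 = 21.6761 m, q = 0.310521·180/π = 17.7916°, L = 27.2609 m.

RSL: t = 94.0916°, p = 21.6761 m, q = 17.7916°, L = 27.2609 m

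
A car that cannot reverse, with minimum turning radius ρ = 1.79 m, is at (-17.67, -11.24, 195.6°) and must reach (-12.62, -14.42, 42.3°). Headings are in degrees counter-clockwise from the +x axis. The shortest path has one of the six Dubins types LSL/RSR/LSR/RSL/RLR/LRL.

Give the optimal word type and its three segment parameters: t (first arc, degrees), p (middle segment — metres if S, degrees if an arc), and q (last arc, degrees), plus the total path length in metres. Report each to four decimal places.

LSL: t = 162.1529°, p = 3.3665 m, q = 44.5471°, L = 9.8241 m

Let ψ = atan2(Δy, Δx) = atan2(-3.18, 5.05) = -32.1987° be the start→goal bearing.
Normalize: d = |goal − start| / ρ = 5.967822/1.79 = 3.333979, α = (θ_start − ψ) mod 360° = 227.7987° = 3.975838 rad, β = (θ_goal − ψ) mod 360° = 74.4987° = 1.300248 rad.
Common terms: sin α = -0.740790, cos α = -0.671737, sin β = 0.963625, cos β = 0.267260, cos(α−β) = -0.893371, d² = 11.115415. Work in radians in the unit-radius frame; every candidate has L = ρ·(t + p + q).
LSL: p² = 2 + d² − 2cos(α−β) + 2d(sin α − sin β) = 3.537194; p = √p² = 1.880743; φ = atan2(cos β − cos α, d + sin α − sin β) = 0.522755 rad; t = (φ − α) mod 2π = 2.830102 rad, q = (β − φ) mod 2π = 0.777494 rad → L = 1.79·(2.830102 + 1.880743 + 0.777494) = 1.79·5.488339 = 9.824126 m
RSR: p² = 2 + d² − 2cos(α−β) + 2d(sin β − sin α) = 26.267121; p = √p² = 5.125146; φ = atan2(cos α − cos β, d − sin α + sin β) = -0.184254 rad; t = (α − φ) mod 2π = 4.160092 rad, q = (φ − β) mod 2π = 4.798683 rad → L = 1.79·(4.160092 + 5.125146 + 4.798683) = 1.79·14.083921 = 25.210219 m
LSR: p² = d² − 2 + 2cos(α−β) + 2d(sin α + sin β) = 8.814524; p = √p² = 2.968926; φ = atan2(−cos α − cos β, d + sin α + sin β) − atan2(−2, p) = 0.706050 rad; t = (φ − α) mod 2π = 3.013397 rad, q = (φ − β) mod 2π = 5.688987 rad → L = 1.79·(3.013397 + 2.968926 + 5.688987) = 1.79·11.671311 = 20.891647 m
RSL: p² = d² − 2 + 2cos(α−β) − 2d(sin α + sin β) = 5.842819; p = √p² = 2.417192; φ = atan2(cos α + cos β, d − sin α − sin β) − atan2(2, p) = -0.820514 rad; t = (α − φ) mod 2π = 4.796352 rad, q = (β − φ) mod 2π = 2.120762 rad → L = 1.79·(4.796352 + 2.417192 + 2.120762) = 1.79·9.334307 = 16.708410 m
RLR: c = (6 − d² + 2cos(α−β) + 2d(sin α − sin β))/8 = -2.283390, |c| > 1 → infeasible
LRL: c = (6 − d² + 2cos(α−β) − 2d(sin α − sin β))/8 = 0.557851; p = 2π − arccos c = 5.304183 rad; φ = atan2(cos β − cos α, d + sin α − sin β) = 0.522755 rad; t = (φ − α + p/2) mod 2π = 5.482193 rad, q = (β − α − t + p) mod 2π = 3.429585 rad → L = 1.79·(5.482193 + 5.304183 + 3.429585) = 1.79·14.215961 = 25.446571 m
Shortest: LSL with L = 9.824126 m ≈ 9.8241 m
Convert LSL to answer units (arcs ×180/π): t = 2.830102·180/π = 162.1529°, p = ρ·p = 1.79·1.880743 = 3.3665 m, q = 0.777494·180/π = 44.5471°, L = 9.8241 m.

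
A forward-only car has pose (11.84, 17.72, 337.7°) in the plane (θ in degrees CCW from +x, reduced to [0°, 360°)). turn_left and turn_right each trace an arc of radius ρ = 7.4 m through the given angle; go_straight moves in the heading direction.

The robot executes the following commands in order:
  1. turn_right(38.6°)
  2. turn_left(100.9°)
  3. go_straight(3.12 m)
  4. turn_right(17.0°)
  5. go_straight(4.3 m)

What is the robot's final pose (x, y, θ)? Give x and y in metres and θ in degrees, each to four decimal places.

(34.9339, 17.2311, 23.0000°)

set_pose: (x, y, θ) = (11.8400, 17.7200, 337.7000°), ρ = 7.4
turn_right(38.6°): centre at ρ to the right, rotate −38.6° → (15.4979, 14.4723, 299.1000°)
turn_left(100.9°): centre at ρ to the left, rotate +100.9° → (26.7205, 12.4025, 400.0000° ≡ 40.0000°)
go_straight(3.12): x += 3.12·cos θ, y += 3.12·sin θ → (29.1105, 14.4080, 40.0000°)
turn_right(17.0°): centre at ρ to the right, rotate −17.0° → (30.9758, 15.5510, 23.0000°)
go_straight(4.3): x += 4.3·cos θ, y += 4.3·sin θ → (34.9339, 17.2311, 23.0000°)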